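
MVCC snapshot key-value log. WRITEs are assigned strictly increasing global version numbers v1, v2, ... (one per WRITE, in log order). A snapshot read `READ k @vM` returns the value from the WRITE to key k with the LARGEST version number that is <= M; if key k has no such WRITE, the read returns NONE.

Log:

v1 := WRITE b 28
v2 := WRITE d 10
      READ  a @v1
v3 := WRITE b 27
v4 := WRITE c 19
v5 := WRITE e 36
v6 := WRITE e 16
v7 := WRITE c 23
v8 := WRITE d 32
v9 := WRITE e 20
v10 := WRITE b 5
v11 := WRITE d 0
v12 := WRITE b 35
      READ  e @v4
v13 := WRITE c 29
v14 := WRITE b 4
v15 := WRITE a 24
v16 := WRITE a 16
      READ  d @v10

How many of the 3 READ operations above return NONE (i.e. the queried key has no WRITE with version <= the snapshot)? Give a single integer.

Answer: 2

Derivation:
v1: WRITE b=28  (b history now [(1, 28)])
v2: WRITE d=10  (d history now [(2, 10)])
READ a @v1: history=[] -> no version <= 1 -> NONE
v3: WRITE b=27  (b history now [(1, 28), (3, 27)])
v4: WRITE c=19  (c history now [(4, 19)])
v5: WRITE e=36  (e history now [(5, 36)])
v6: WRITE e=16  (e history now [(5, 36), (6, 16)])
v7: WRITE c=23  (c history now [(4, 19), (7, 23)])
v8: WRITE d=32  (d history now [(2, 10), (8, 32)])
v9: WRITE e=20  (e history now [(5, 36), (6, 16), (9, 20)])
v10: WRITE b=5  (b history now [(1, 28), (3, 27), (10, 5)])
v11: WRITE d=0  (d history now [(2, 10), (8, 32), (11, 0)])
v12: WRITE b=35  (b history now [(1, 28), (3, 27), (10, 5), (12, 35)])
READ e @v4: history=[(5, 36), (6, 16), (9, 20)] -> no version <= 4 -> NONE
v13: WRITE c=29  (c history now [(4, 19), (7, 23), (13, 29)])
v14: WRITE b=4  (b history now [(1, 28), (3, 27), (10, 5), (12, 35), (14, 4)])
v15: WRITE a=24  (a history now [(15, 24)])
v16: WRITE a=16  (a history now [(15, 24), (16, 16)])
READ d @v10: history=[(2, 10), (8, 32), (11, 0)] -> pick v8 -> 32
Read results in order: ['NONE', 'NONE', '32']
NONE count = 2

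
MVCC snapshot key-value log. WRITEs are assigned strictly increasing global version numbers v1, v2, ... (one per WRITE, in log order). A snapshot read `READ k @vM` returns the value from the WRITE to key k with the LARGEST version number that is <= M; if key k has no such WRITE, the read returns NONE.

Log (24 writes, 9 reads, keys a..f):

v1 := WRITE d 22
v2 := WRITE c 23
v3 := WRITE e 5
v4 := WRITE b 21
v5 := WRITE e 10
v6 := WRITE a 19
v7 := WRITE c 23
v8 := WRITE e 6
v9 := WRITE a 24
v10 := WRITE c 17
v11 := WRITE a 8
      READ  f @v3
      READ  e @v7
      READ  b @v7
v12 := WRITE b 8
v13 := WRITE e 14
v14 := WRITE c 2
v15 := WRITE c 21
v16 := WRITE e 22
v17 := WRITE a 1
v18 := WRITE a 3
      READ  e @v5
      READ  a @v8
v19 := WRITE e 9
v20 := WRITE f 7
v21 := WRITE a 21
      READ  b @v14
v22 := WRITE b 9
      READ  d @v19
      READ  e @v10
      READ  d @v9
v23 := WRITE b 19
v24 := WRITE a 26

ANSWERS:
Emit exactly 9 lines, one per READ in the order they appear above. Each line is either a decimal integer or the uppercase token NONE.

Answer: NONE
10
21
10
19
8
22
6
22

Derivation:
v1: WRITE d=22  (d history now [(1, 22)])
v2: WRITE c=23  (c history now [(2, 23)])
v3: WRITE e=5  (e history now [(3, 5)])
v4: WRITE b=21  (b history now [(4, 21)])
v5: WRITE e=10  (e history now [(3, 5), (5, 10)])
v6: WRITE a=19  (a history now [(6, 19)])
v7: WRITE c=23  (c history now [(2, 23), (7, 23)])
v8: WRITE e=6  (e history now [(3, 5), (5, 10), (8, 6)])
v9: WRITE a=24  (a history now [(6, 19), (9, 24)])
v10: WRITE c=17  (c history now [(2, 23), (7, 23), (10, 17)])
v11: WRITE a=8  (a history now [(6, 19), (9, 24), (11, 8)])
READ f @v3: history=[] -> no version <= 3 -> NONE
READ e @v7: history=[(3, 5), (5, 10), (8, 6)] -> pick v5 -> 10
READ b @v7: history=[(4, 21)] -> pick v4 -> 21
v12: WRITE b=8  (b history now [(4, 21), (12, 8)])
v13: WRITE e=14  (e history now [(3, 5), (5, 10), (8, 6), (13, 14)])
v14: WRITE c=2  (c history now [(2, 23), (7, 23), (10, 17), (14, 2)])
v15: WRITE c=21  (c history now [(2, 23), (7, 23), (10, 17), (14, 2), (15, 21)])
v16: WRITE e=22  (e history now [(3, 5), (5, 10), (8, 6), (13, 14), (16, 22)])
v17: WRITE a=1  (a history now [(6, 19), (9, 24), (11, 8), (17, 1)])
v18: WRITE a=3  (a history now [(6, 19), (9, 24), (11, 8), (17, 1), (18, 3)])
READ e @v5: history=[(3, 5), (5, 10), (8, 6), (13, 14), (16, 22)] -> pick v5 -> 10
READ a @v8: history=[(6, 19), (9, 24), (11, 8), (17, 1), (18, 3)] -> pick v6 -> 19
v19: WRITE e=9  (e history now [(3, 5), (5, 10), (8, 6), (13, 14), (16, 22), (19, 9)])
v20: WRITE f=7  (f history now [(20, 7)])
v21: WRITE a=21  (a history now [(6, 19), (9, 24), (11, 8), (17, 1), (18, 3), (21, 21)])
READ b @v14: history=[(4, 21), (12, 8)] -> pick v12 -> 8
v22: WRITE b=9  (b history now [(4, 21), (12, 8), (22, 9)])
READ d @v19: history=[(1, 22)] -> pick v1 -> 22
READ e @v10: history=[(3, 5), (5, 10), (8, 6), (13, 14), (16, 22), (19, 9)] -> pick v8 -> 6
READ d @v9: history=[(1, 22)] -> pick v1 -> 22
v23: WRITE b=19  (b history now [(4, 21), (12, 8), (22, 9), (23, 19)])
v24: WRITE a=26  (a history now [(6, 19), (9, 24), (11, 8), (17, 1), (18, 3), (21, 21), (24, 26)])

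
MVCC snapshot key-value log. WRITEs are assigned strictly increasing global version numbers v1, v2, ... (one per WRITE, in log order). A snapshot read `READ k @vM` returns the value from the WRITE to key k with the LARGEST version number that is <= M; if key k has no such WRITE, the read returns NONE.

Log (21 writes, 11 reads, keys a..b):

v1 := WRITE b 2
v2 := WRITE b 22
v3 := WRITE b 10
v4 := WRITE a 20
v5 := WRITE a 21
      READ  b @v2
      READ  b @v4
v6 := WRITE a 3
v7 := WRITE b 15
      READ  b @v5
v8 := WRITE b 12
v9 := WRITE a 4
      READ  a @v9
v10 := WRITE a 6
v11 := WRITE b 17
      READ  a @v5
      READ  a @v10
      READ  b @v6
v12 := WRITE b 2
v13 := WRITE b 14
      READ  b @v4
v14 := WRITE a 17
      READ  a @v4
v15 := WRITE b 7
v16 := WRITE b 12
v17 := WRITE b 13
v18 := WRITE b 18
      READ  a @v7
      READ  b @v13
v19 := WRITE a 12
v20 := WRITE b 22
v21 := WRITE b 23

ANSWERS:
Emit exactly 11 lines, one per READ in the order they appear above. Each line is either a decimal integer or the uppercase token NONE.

v1: WRITE b=2  (b history now [(1, 2)])
v2: WRITE b=22  (b history now [(1, 2), (2, 22)])
v3: WRITE b=10  (b history now [(1, 2), (2, 22), (3, 10)])
v4: WRITE a=20  (a history now [(4, 20)])
v5: WRITE a=21  (a history now [(4, 20), (5, 21)])
READ b @v2: history=[(1, 2), (2, 22), (3, 10)] -> pick v2 -> 22
READ b @v4: history=[(1, 2), (2, 22), (3, 10)] -> pick v3 -> 10
v6: WRITE a=3  (a history now [(4, 20), (5, 21), (6, 3)])
v7: WRITE b=15  (b history now [(1, 2), (2, 22), (3, 10), (7, 15)])
READ b @v5: history=[(1, 2), (2, 22), (3, 10), (7, 15)] -> pick v3 -> 10
v8: WRITE b=12  (b history now [(1, 2), (2, 22), (3, 10), (7, 15), (8, 12)])
v9: WRITE a=4  (a history now [(4, 20), (5, 21), (6, 3), (9, 4)])
READ a @v9: history=[(4, 20), (5, 21), (6, 3), (9, 4)] -> pick v9 -> 4
v10: WRITE a=6  (a history now [(4, 20), (5, 21), (6, 3), (9, 4), (10, 6)])
v11: WRITE b=17  (b history now [(1, 2), (2, 22), (3, 10), (7, 15), (8, 12), (11, 17)])
READ a @v5: history=[(4, 20), (5, 21), (6, 3), (9, 4), (10, 6)] -> pick v5 -> 21
READ a @v10: history=[(4, 20), (5, 21), (6, 3), (9, 4), (10, 6)] -> pick v10 -> 6
READ b @v6: history=[(1, 2), (2, 22), (3, 10), (7, 15), (8, 12), (11, 17)] -> pick v3 -> 10
v12: WRITE b=2  (b history now [(1, 2), (2, 22), (3, 10), (7, 15), (8, 12), (11, 17), (12, 2)])
v13: WRITE b=14  (b history now [(1, 2), (2, 22), (3, 10), (7, 15), (8, 12), (11, 17), (12, 2), (13, 14)])
READ b @v4: history=[(1, 2), (2, 22), (3, 10), (7, 15), (8, 12), (11, 17), (12, 2), (13, 14)] -> pick v3 -> 10
v14: WRITE a=17  (a history now [(4, 20), (5, 21), (6, 3), (9, 4), (10, 6), (14, 17)])
READ a @v4: history=[(4, 20), (5, 21), (6, 3), (9, 4), (10, 6), (14, 17)] -> pick v4 -> 20
v15: WRITE b=7  (b history now [(1, 2), (2, 22), (3, 10), (7, 15), (8, 12), (11, 17), (12, 2), (13, 14), (15, 7)])
v16: WRITE b=12  (b history now [(1, 2), (2, 22), (3, 10), (7, 15), (8, 12), (11, 17), (12, 2), (13, 14), (15, 7), (16, 12)])
v17: WRITE b=13  (b history now [(1, 2), (2, 22), (3, 10), (7, 15), (8, 12), (11, 17), (12, 2), (13, 14), (15, 7), (16, 12), (17, 13)])
v18: WRITE b=18  (b history now [(1, 2), (2, 22), (3, 10), (7, 15), (8, 12), (11, 17), (12, 2), (13, 14), (15, 7), (16, 12), (17, 13), (18, 18)])
READ a @v7: history=[(4, 20), (5, 21), (6, 3), (9, 4), (10, 6), (14, 17)] -> pick v6 -> 3
READ b @v13: history=[(1, 2), (2, 22), (3, 10), (7, 15), (8, 12), (11, 17), (12, 2), (13, 14), (15, 7), (16, 12), (17, 13), (18, 18)] -> pick v13 -> 14
v19: WRITE a=12  (a history now [(4, 20), (5, 21), (6, 3), (9, 4), (10, 6), (14, 17), (19, 12)])
v20: WRITE b=22  (b history now [(1, 2), (2, 22), (3, 10), (7, 15), (8, 12), (11, 17), (12, 2), (13, 14), (15, 7), (16, 12), (17, 13), (18, 18), (20, 22)])
v21: WRITE b=23  (b history now [(1, 2), (2, 22), (3, 10), (7, 15), (8, 12), (11, 17), (12, 2), (13, 14), (15, 7), (16, 12), (17, 13), (18, 18), (20, 22), (21, 23)])

Answer: 22
10
10
4
21
6
10
10
20
3
14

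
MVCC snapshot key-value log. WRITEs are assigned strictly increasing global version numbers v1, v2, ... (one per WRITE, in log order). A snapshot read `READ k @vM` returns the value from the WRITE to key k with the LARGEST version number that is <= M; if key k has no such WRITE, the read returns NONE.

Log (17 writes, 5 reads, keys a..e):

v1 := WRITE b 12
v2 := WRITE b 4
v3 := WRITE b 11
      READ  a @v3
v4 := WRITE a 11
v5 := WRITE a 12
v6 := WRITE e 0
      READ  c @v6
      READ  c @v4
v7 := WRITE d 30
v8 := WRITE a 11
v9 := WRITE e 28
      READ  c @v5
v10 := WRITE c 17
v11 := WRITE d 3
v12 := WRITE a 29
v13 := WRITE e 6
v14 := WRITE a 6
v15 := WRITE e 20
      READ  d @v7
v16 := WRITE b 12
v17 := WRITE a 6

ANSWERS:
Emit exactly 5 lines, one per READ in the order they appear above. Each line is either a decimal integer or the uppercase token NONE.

v1: WRITE b=12  (b history now [(1, 12)])
v2: WRITE b=4  (b history now [(1, 12), (2, 4)])
v3: WRITE b=11  (b history now [(1, 12), (2, 4), (3, 11)])
READ a @v3: history=[] -> no version <= 3 -> NONE
v4: WRITE a=11  (a history now [(4, 11)])
v5: WRITE a=12  (a history now [(4, 11), (5, 12)])
v6: WRITE e=0  (e history now [(6, 0)])
READ c @v6: history=[] -> no version <= 6 -> NONE
READ c @v4: history=[] -> no version <= 4 -> NONE
v7: WRITE d=30  (d history now [(7, 30)])
v8: WRITE a=11  (a history now [(4, 11), (5, 12), (8, 11)])
v9: WRITE e=28  (e history now [(6, 0), (9, 28)])
READ c @v5: history=[] -> no version <= 5 -> NONE
v10: WRITE c=17  (c history now [(10, 17)])
v11: WRITE d=3  (d history now [(7, 30), (11, 3)])
v12: WRITE a=29  (a history now [(4, 11), (5, 12), (8, 11), (12, 29)])
v13: WRITE e=6  (e history now [(6, 0), (9, 28), (13, 6)])
v14: WRITE a=6  (a history now [(4, 11), (5, 12), (8, 11), (12, 29), (14, 6)])
v15: WRITE e=20  (e history now [(6, 0), (9, 28), (13, 6), (15, 20)])
READ d @v7: history=[(7, 30), (11, 3)] -> pick v7 -> 30
v16: WRITE b=12  (b history now [(1, 12), (2, 4), (3, 11), (16, 12)])
v17: WRITE a=6  (a history now [(4, 11), (5, 12), (8, 11), (12, 29), (14, 6), (17, 6)])

Answer: NONE
NONE
NONE
NONE
30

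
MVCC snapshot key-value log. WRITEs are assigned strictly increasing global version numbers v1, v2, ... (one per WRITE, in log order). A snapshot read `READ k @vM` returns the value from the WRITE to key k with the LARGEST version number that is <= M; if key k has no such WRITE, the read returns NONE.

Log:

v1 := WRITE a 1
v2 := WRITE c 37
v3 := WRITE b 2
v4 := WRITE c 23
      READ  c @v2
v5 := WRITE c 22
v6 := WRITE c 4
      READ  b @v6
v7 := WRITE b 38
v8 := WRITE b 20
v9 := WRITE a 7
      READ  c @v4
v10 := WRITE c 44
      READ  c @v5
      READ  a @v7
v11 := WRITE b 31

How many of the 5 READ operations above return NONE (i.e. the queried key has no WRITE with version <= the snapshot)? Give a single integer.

Answer: 0

Derivation:
v1: WRITE a=1  (a history now [(1, 1)])
v2: WRITE c=37  (c history now [(2, 37)])
v3: WRITE b=2  (b history now [(3, 2)])
v4: WRITE c=23  (c history now [(2, 37), (4, 23)])
READ c @v2: history=[(2, 37), (4, 23)] -> pick v2 -> 37
v5: WRITE c=22  (c history now [(2, 37), (4, 23), (5, 22)])
v6: WRITE c=4  (c history now [(2, 37), (4, 23), (5, 22), (6, 4)])
READ b @v6: history=[(3, 2)] -> pick v3 -> 2
v7: WRITE b=38  (b history now [(3, 2), (7, 38)])
v8: WRITE b=20  (b history now [(3, 2), (7, 38), (8, 20)])
v9: WRITE a=7  (a history now [(1, 1), (9, 7)])
READ c @v4: history=[(2, 37), (4, 23), (5, 22), (6, 4)] -> pick v4 -> 23
v10: WRITE c=44  (c history now [(2, 37), (4, 23), (5, 22), (6, 4), (10, 44)])
READ c @v5: history=[(2, 37), (4, 23), (5, 22), (6, 4), (10, 44)] -> pick v5 -> 22
READ a @v7: history=[(1, 1), (9, 7)] -> pick v1 -> 1
v11: WRITE b=31  (b history now [(3, 2), (7, 38), (8, 20), (11, 31)])
Read results in order: ['37', '2', '23', '22', '1']
NONE count = 0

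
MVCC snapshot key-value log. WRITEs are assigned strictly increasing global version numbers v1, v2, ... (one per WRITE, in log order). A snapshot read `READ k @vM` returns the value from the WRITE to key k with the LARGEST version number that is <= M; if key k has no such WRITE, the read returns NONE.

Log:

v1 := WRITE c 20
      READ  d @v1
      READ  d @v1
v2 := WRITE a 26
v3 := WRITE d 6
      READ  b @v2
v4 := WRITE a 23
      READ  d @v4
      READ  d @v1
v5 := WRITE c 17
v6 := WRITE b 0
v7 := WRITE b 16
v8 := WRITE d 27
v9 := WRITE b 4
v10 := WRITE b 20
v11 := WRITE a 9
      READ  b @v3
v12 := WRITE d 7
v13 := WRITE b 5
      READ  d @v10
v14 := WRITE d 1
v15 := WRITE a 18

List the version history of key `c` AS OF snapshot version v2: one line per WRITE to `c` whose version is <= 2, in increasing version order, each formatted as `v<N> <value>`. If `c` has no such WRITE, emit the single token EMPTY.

Scan writes for key=c with version <= 2:
  v1 WRITE c 20 -> keep
  v2 WRITE a 26 -> skip
  v3 WRITE d 6 -> skip
  v4 WRITE a 23 -> skip
  v5 WRITE c 17 -> drop (> snap)
  v6 WRITE b 0 -> skip
  v7 WRITE b 16 -> skip
  v8 WRITE d 27 -> skip
  v9 WRITE b 4 -> skip
  v10 WRITE b 20 -> skip
  v11 WRITE a 9 -> skip
  v12 WRITE d 7 -> skip
  v13 WRITE b 5 -> skip
  v14 WRITE d 1 -> skip
  v15 WRITE a 18 -> skip
Collected: [(1, 20)]

Answer: v1 20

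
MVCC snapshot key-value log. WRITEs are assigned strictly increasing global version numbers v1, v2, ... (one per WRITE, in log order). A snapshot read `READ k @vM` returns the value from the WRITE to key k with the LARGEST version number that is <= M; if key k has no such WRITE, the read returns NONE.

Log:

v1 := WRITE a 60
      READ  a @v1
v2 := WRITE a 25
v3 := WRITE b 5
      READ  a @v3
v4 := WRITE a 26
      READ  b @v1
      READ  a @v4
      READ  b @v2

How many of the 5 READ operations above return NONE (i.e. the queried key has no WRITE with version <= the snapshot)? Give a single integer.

v1: WRITE a=60  (a history now [(1, 60)])
READ a @v1: history=[(1, 60)] -> pick v1 -> 60
v2: WRITE a=25  (a history now [(1, 60), (2, 25)])
v3: WRITE b=5  (b history now [(3, 5)])
READ a @v3: history=[(1, 60), (2, 25)] -> pick v2 -> 25
v4: WRITE a=26  (a history now [(1, 60), (2, 25), (4, 26)])
READ b @v1: history=[(3, 5)] -> no version <= 1 -> NONE
READ a @v4: history=[(1, 60), (2, 25), (4, 26)] -> pick v4 -> 26
READ b @v2: history=[(3, 5)] -> no version <= 2 -> NONE
Read results in order: ['60', '25', 'NONE', '26', 'NONE']
NONE count = 2

Answer: 2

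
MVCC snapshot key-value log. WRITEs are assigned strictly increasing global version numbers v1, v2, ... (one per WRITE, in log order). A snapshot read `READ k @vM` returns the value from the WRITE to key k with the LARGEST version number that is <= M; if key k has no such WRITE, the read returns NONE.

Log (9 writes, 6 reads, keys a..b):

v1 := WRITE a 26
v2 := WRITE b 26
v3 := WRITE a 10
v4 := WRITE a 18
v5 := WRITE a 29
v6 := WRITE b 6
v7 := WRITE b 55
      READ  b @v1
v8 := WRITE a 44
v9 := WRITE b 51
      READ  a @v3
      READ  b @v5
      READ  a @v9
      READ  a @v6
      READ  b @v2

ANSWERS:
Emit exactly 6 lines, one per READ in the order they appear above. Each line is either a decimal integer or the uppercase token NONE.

v1: WRITE a=26  (a history now [(1, 26)])
v2: WRITE b=26  (b history now [(2, 26)])
v3: WRITE a=10  (a history now [(1, 26), (3, 10)])
v4: WRITE a=18  (a history now [(1, 26), (3, 10), (4, 18)])
v5: WRITE a=29  (a history now [(1, 26), (3, 10), (4, 18), (5, 29)])
v6: WRITE b=6  (b history now [(2, 26), (6, 6)])
v7: WRITE b=55  (b history now [(2, 26), (6, 6), (7, 55)])
READ b @v1: history=[(2, 26), (6, 6), (7, 55)] -> no version <= 1 -> NONE
v8: WRITE a=44  (a history now [(1, 26), (3, 10), (4, 18), (5, 29), (8, 44)])
v9: WRITE b=51  (b history now [(2, 26), (6, 6), (7, 55), (9, 51)])
READ a @v3: history=[(1, 26), (3, 10), (4, 18), (5, 29), (8, 44)] -> pick v3 -> 10
READ b @v5: history=[(2, 26), (6, 6), (7, 55), (9, 51)] -> pick v2 -> 26
READ a @v9: history=[(1, 26), (3, 10), (4, 18), (5, 29), (8, 44)] -> pick v8 -> 44
READ a @v6: history=[(1, 26), (3, 10), (4, 18), (5, 29), (8, 44)] -> pick v5 -> 29
READ b @v2: history=[(2, 26), (6, 6), (7, 55), (9, 51)] -> pick v2 -> 26

Answer: NONE
10
26
44
29
26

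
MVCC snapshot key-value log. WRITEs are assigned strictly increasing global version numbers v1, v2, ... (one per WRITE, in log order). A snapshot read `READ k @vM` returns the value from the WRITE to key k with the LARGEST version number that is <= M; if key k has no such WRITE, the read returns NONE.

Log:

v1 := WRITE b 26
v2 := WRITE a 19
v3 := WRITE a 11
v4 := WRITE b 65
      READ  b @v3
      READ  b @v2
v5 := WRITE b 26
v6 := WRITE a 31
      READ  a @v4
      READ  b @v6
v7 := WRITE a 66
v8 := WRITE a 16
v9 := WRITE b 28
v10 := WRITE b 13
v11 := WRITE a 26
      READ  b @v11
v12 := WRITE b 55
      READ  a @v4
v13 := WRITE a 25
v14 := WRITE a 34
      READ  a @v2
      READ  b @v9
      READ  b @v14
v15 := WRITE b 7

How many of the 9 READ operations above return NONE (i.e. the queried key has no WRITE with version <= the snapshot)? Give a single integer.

Answer: 0

Derivation:
v1: WRITE b=26  (b history now [(1, 26)])
v2: WRITE a=19  (a history now [(2, 19)])
v3: WRITE a=11  (a history now [(2, 19), (3, 11)])
v4: WRITE b=65  (b history now [(1, 26), (4, 65)])
READ b @v3: history=[(1, 26), (4, 65)] -> pick v1 -> 26
READ b @v2: history=[(1, 26), (4, 65)] -> pick v1 -> 26
v5: WRITE b=26  (b history now [(1, 26), (4, 65), (5, 26)])
v6: WRITE a=31  (a history now [(2, 19), (3, 11), (6, 31)])
READ a @v4: history=[(2, 19), (3, 11), (6, 31)] -> pick v3 -> 11
READ b @v6: history=[(1, 26), (4, 65), (5, 26)] -> pick v5 -> 26
v7: WRITE a=66  (a history now [(2, 19), (3, 11), (6, 31), (7, 66)])
v8: WRITE a=16  (a history now [(2, 19), (3, 11), (6, 31), (7, 66), (8, 16)])
v9: WRITE b=28  (b history now [(1, 26), (4, 65), (5, 26), (9, 28)])
v10: WRITE b=13  (b history now [(1, 26), (4, 65), (5, 26), (9, 28), (10, 13)])
v11: WRITE a=26  (a history now [(2, 19), (3, 11), (6, 31), (7, 66), (8, 16), (11, 26)])
READ b @v11: history=[(1, 26), (4, 65), (5, 26), (9, 28), (10, 13)] -> pick v10 -> 13
v12: WRITE b=55  (b history now [(1, 26), (4, 65), (5, 26), (9, 28), (10, 13), (12, 55)])
READ a @v4: history=[(2, 19), (3, 11), (6, 31), (7, 66), (8, 16), (11, 26)] -> pick v3 -> 11
v13: WRITE a=25  (a history now [(2, 19), (3, 11), (6, 31), (7, 66), (8, 16), (11, 26), (13, 25)])
v14: WRITE a=34  (a history now [(2, 19), (3, 11), (6, 31), (7, 66), (8, 16), (11, 26), (13, 25), (14, 34)])
READ a @v2: history=[(2, 19), (3, 11), (6, 31), (7, 66), (8, 16), (11, 26), (13, 25), (14, 34)] -> pick v2 -> 19
READ b @v9: history=[(1, 26), (4, 65), (5, 26), (9, 28), (10, 13), (12, 55)] -> pick v9 -> 28
READ b @v14: history=[(1, 26), (4, 65), (5, 26), (9, 28), (10, 13), (12, 55)] -> pick v12 -> 55
v15: WRITE b=7  (b history now [(1, 26), (4, 65), (5, 26), (9, 28), (10, 13), (12, 55), (15, 7)])
Read results in order: ['26', '26', '11', '26', '13', '11', '19', '28', '55']
NONE count = 0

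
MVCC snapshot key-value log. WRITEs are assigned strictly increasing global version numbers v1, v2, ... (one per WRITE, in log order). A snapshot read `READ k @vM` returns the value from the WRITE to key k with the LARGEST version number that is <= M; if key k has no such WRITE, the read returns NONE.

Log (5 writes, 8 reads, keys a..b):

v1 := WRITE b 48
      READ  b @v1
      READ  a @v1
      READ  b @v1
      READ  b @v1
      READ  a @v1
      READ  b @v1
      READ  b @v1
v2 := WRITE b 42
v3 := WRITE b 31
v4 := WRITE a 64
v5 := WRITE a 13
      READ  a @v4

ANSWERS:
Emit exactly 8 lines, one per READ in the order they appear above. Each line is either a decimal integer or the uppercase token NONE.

Answer: 48
NONE
48
48
NONE
48
48
64

Derivation:
v1: WRITE b=48  (b history now [(1, 48)])
READ b @v1: history=[(1, 48)] -> pick v1 -> 48
READ a @v1: history=[] -> no version <= 1 -> NONE
READ b @v1: history=[(1, 48)] -> pick v1 -> 48
READ b @v1: history=[(1, 48)] -> pick v1 -> 48
READ a @v1: history=[] -> no version <= 1 -> NONE
READ b @v1: history=[(1, 48)] -> pick v1 -> 48
READ b @v1: history=[(1, 48)] -> pick v1 -> 48
v2: WRITE b=42  (b history now [(1, 48), (2, 42)])
v3: WRITE b=31  (b history now [(1, 48), (2, 42), (3, 31)])
v4: WRITE a=64  (a history now [(4, 64)])
v5: WRITE a=13  (a history now [(4, 64), (5, 13)])
READ a @v4: history=[(4, 64), (5, 13)] -> pick v4 -> 64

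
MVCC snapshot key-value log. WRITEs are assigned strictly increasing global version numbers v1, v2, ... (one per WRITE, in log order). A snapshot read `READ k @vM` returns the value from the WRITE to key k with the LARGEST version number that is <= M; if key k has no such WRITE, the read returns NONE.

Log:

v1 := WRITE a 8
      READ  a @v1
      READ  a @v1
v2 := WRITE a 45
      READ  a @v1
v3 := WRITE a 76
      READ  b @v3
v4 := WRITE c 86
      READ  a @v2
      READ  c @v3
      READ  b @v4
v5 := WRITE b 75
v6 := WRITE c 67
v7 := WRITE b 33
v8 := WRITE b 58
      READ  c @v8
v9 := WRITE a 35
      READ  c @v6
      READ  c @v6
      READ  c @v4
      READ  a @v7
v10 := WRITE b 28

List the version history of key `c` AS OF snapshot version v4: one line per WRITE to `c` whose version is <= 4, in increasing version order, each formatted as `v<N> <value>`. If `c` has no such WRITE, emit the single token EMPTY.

Scan writes for key=c with version <= 4:
  v1 WRITE a 8 -> skip
  v2 WRITE a 45 -> skip
  v3 WRITE a 76 -> skip
  v4 WRITE c 86 -> keep
  v5 WRITE b 75 -> skip
  v6 WRITE c 67 -> drop (> snap)
  v7 WRITE b 33 -> skip
  v8 WRITE b 58 -> skip
  v9 WRITE a 35 -> skip
  v10 WRITE b 28 -> skip
Collected: [(4, 86)]

Answer: v4 86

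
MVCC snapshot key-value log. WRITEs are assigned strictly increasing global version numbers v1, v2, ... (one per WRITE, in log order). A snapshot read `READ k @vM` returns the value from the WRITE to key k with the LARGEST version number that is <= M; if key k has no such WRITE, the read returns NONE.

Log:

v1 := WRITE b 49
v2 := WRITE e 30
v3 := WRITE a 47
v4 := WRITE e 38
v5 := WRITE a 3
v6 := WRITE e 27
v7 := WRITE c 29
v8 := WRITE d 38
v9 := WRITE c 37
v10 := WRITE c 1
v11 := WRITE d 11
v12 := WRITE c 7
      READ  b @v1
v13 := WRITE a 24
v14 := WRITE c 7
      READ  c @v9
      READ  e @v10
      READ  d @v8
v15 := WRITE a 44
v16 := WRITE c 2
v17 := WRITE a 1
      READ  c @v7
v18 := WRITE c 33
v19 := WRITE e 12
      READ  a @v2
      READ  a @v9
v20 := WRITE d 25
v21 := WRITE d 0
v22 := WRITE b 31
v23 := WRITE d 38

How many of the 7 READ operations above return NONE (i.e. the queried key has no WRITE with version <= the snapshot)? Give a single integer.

Answer: 1

Derivation:
v1: WRITE b=49  (b history now [(1, 49)])
v2: WRITE e=30  (e history now [(2, 30)])
v3: WRITE a=47  (a history now [(3, 47)])
v4: WRITE e=38  (e history now [(2, 30), (4, 38)])
v5: WRITE a=3  (a history now [(3, 47), (5, 3)])
v6: WRITE e=27  (e history now [(2, 30), (4, 38), (6, 27)])
v7: WRITE c=29  (c history now [(7, 29)])
v8: WRITE d=38  (d history now [(8, 38)])
v9: WRITE c=37  (c history now [(7, 29), (9, 37)])
v10: WRITE c=1  (c history now [(7, 29), (9, 37), (10, 1)])
v11: WRITE d=11  (d history now [(8, 38), (11, 11)])
v12: WRITE c=7  (c history now [(7, 29), (9, 37), (10, 1), (12, 7)])
READ b @v1: history=[(1, 49)] -> pick v1 -> 49
v13: WRITE a=24  (a history now [(3, 47), (5, 3), (13, 24)])
v14: WRITE c=7  (c history now [(7, 29), (9, 37), (10, 1), (12, 7), (14, 7)])
READ c @v9: history=[(7, 29), (9, 37), (10, 1), (12, 7), (14, 7)] -> pick v9 -> 37
READ e @v10: history=[(2, 30), (4, 38), (6, 27)] -> pick v6 -> 27
READ d @v8: history=[(8, 38), (11, 11)] -> pick v8 -> 38
v15: WRITE a=44  (a history now [(3, 47), (5, 3), (13, 24), (15, 44)])
v16: WRITE c=2  (c history now [(7, 29), (9, 37), (10, 1), (12, 7), (14, 7), (16, 2)])
v17: WRITE a=1  (a history now [(3, 47), (5, 3), (13, 24), (15, 44), (17, 1)])
READ c @v7: history=[(7, 29), (9, 37), (10, 1), (12, 7), (14, 7), (16, 2)] -> pick v7 -> 29
v18: WRITE c=33  (c history now [(7, 29), (9, 37), (10, 1), (12, 7), (14, 7), (16, 2), (18, 33)])
v19: WRITE e=12  (e history now [(2, 30), (4, 38), (6, 27), (19, 12)])
READ a @v2: history=[(3, 47), (5, 3), (13, 24), (15, 44), (17, 1)] -> no version <= 2 -> NONE
READ a @v9: history=[(3, 47), (5, 3), (13, 24), (15, 44), (17, 1)] -> pick v5 -> 3
v20: WRITE d=25  (d history now [(8, 38), (11, 11), (20, 25)])
v21: WRITE d=0  (d history now [(8, 38), (11, 11), (20, 25), (21, 0)])
v22: WRITE b=31  (b history now [(1, 49), (22, 31)])
v23: WRITE d=38  (d history now [(8, 38), (11, 11), (20, 25), (21, 0), (23, 38)])
Read results in order: ['49', '37', '27', '38', '29', 'NONE', '3']
NONE count = 1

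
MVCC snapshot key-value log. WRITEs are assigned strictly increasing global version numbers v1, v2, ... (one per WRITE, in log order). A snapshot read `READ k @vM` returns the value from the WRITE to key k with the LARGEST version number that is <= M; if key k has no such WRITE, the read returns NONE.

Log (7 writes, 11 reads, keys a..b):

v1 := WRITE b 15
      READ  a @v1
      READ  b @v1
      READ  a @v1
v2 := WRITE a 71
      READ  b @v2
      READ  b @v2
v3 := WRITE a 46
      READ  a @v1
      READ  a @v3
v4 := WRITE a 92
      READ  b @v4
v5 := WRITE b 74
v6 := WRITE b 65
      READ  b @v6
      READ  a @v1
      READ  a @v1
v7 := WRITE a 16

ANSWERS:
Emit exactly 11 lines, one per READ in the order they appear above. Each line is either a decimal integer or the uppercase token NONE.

Answer: NONE
15
NONE
15
15
NONE
46
15
65
NONE
NONE

Derivation:
v1: WRITE b=15  (b history now [(1, 15)])
READ a @v1: history=[] -> no version <= 1 -> NONE
READ b @v1: history=[(1, 15)] -> pick v1 -> 15
READ a @v1: history=[] -> no version <= 1 -> NONE
v2: WRITE a=71  (a history now [(2, 71)])
READ b @v2: history=[(1, 15)] -> pick v1 -> 15
READ b @v2: history=[(1, 15)] -> pick v1 -> 15
v3: WRITE a=46  (a history now [(2, 71), (3, 46)])
READ a @v1: history=[(2, 71), (3, 46)] -> no version <= 1 -> NONE
READ a @v3: history=[(2, 71), (3, 46)] -> pick v3 -> 46
v4: WRITE a=92  (a history now [(2, 71), (3, 46), (4, 92)])
READ b @v4: history=[(1, 15)] -> pick v1 -> 15
v5: WRITE b=74  (b history now [(1, 15), (5, 74)])
v6: WRITE b=65  (b history now [(1, 15), (5, 74), (6, 65)])
READ b @v6: history=[(1, 15), (5, 74), (6, 65)] -> pick v6 -> 65
READ a @v1: history=[(2, 71), (3, 46), (4, 92)] -> no version <= 1 -> NONE
READ a @v1: history=[(2, 71), (3, 46), (4, 92)] -> no version <= 1 -> NONE
v7: WRITE a=16  (a history now [(2, 71), (3, 46), (4, 92), (7, 16)])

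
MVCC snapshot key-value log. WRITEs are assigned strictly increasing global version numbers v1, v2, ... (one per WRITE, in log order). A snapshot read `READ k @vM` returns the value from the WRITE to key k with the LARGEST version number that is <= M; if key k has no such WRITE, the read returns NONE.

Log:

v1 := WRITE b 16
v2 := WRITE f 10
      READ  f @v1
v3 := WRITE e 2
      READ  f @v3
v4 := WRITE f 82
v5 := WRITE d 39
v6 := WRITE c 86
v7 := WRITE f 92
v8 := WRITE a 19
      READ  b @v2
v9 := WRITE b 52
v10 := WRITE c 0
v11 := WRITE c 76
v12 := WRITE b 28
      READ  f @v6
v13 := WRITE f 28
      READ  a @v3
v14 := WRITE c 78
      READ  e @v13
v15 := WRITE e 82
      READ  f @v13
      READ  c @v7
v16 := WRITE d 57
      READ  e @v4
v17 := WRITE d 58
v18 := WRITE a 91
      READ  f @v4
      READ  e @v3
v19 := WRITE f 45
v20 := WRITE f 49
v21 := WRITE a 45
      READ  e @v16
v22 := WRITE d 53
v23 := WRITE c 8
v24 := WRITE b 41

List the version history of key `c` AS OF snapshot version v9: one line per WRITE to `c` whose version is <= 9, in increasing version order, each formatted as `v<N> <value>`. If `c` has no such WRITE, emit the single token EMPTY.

Answer: v6 86

Derivation:
Scan writes for key=c with version <= 9:
  v1 WRITE b 16 -> skip
  v2 WRITE f 10 -> skip
  v3 WRITE e 2 -> skip
  v4 WRITE f 82 -> skip
  v5 WRITE d 39 -> skip
  v6 WRITE c 86 -> keep
  v7 WRITE f 92 -> skip
  v8 WRITE a 19 -> skip
  v9 WRITE b 52 -> skip
  v10 WRITE c 0 -> drop (> snap)
  v11 WRITE c 76 -> drop (> snap)
  v12 WRITE b 28 -> skip
  v13 WRITE f 28 -> skip
  v14 WRITE c 78 -> drop (> snap)
  v15 WRITE e 82 -> skip
  v16 WRITE d 57 -> skip
  v17 WRITE d 58 -> skip
  v18 WRITE a 91 -> skip
  v19 WRITE f 45 -> skip
  v20 WRITE f 49 -> skip
  v21 WRITE a 45 -> skip
  v22 WRITE d 53 -> skip
  v23 WRITE c 8 -> drop (> snap)
  v24 WRITE b 41 -> skip
Collected: [(6, 86)]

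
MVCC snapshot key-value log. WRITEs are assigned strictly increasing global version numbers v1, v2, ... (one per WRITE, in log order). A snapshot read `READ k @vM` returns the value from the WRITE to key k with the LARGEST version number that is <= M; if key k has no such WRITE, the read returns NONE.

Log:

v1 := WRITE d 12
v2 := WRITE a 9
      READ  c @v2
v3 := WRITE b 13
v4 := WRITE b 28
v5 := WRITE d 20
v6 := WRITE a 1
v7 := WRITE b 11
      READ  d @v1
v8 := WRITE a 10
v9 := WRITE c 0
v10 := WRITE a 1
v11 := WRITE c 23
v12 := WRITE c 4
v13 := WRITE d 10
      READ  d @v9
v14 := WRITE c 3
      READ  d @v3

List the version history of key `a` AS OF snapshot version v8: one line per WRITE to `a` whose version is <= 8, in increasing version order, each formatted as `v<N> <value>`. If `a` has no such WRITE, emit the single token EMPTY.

Scan writes for key=a with version <= 8:
  v1 WRITE d 12 -> skip
  v2 WRITE a 9 -> keep
  v3 WRITE b 13 -> skip
  v4 WRITE b 28 -> skip
  v5 WRITE d 20 -> skip
  v6 WRITE a 1 -> keep
  v7 WRITE b 11 -> skip
  v8 WRITE a 10 -> keep
  v9 WRITE c 0 -> skip
  v10 WRITE a 1 -> drop (> snap)
  v11 WRITE c 23 -> skip
  v12 WRITE c 4 -> skip
  v13 WRITE d 10 -> skip
  v14 WRITE c 3 -> skip
Collected: [(2, 9), (6, 1), (8, 10)]

Answer: v2 9
v6 1
v8 10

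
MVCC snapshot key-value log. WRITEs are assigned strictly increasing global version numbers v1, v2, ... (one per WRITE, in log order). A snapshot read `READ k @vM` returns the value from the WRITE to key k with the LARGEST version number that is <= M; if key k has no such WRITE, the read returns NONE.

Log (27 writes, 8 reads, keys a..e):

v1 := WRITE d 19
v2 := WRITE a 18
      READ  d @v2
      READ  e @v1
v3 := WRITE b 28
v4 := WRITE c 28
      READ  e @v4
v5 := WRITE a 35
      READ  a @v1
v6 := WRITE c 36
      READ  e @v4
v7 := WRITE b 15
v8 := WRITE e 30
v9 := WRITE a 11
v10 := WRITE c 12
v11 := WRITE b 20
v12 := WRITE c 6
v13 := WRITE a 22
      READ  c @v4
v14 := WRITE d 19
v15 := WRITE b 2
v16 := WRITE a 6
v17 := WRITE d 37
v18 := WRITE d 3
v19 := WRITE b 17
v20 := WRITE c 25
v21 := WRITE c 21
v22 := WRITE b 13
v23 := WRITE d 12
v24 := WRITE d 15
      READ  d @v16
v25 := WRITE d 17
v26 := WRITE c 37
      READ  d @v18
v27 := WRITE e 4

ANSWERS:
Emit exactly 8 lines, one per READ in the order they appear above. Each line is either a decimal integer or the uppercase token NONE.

v1: WRITE d=19  (d history now [(1, 19)])
v2: WRITE a=18  (a history now [(2, 18)])
READ d @v2: history=[(1, 19)] -> pick v1 -> 19
READ e @v1: history=[] -> no version <= 1 -> NONE
v3: WRITE b=28  (b history now [(3, 28)])
v4: WRITE c=28  (c history now [(4, 28)])
READ e @v4: history=[] -> no version <= 4 -> NONE
v5: WRITE a=35  (a history now [(2, 18), (5, 35)])
READ a @v1: history=[(2, 18), (5, 35)] -> no version <= 1 -> NONE
v6: WRITE c=36  (c history now [(4, 28), (6, 36)])
READ e @v4: history=[] -> no version <= 4 -> NONE
v7: WRITE b=15  (b history now [(3, 28), (7, 15)])
v8: WRITE e=30  (e history now [(8, 30)])
v9: WRITE a=11  (a history now [(2, 18), (5, 35), (9, 11)])
v10: WRITE c=12  (c history now [(4, 28), (6, 36), (10, 12)])
v11: WRITE b=20  (b history now [(3, 28), (7, 15), (11, 20)])
v12: WRITE c=6  (c history now [(4, 28), (6, 36), (10, 12), (12, 6)])
v13: WRITE a=22  (a history now [(2, 18), (5, 35), (9, 11), (13, 22)])
READ c @v4: history=[(4, 28), (6, 36), (10, 12), (12, 6)] -> pick v4 -> 28
v14: WRITE d=19  (d history now [(1, 19), (14, 19)])
v15: WRITE b=2  (b history now [(3, 28), (7, 15), (11, 20), (15, 2)])
v16: WRITE a=6  (a history now [(2, 18), (5, 35), (9, 11), (13, 22), (16, 6)])
v17: WRITE d=37  (d history now [(1, 19), (14, 19), (17, 37)])
v18: WRITE d=3  (d history now [(1, 19), (14, 19), (17, 37), (18, 3)])
v19: WRITE b=17  (b history now [(3, 28), (7, 15), (11, 20), (15, 2), (19, 17)])
v20: WRITE c=25  (c history now [(4, 28), (6, 36), (10, 12), (12, 6), (20, 25)])
v21: WRITE c=21  (c history now [(4, 28), (6, 36), (10, 12), (12, 6), (20, 25), (21, 21)])
v22: WRITE b=13  (b history now [(3, 28), (7, 15), (11, 20), (15, 2), (19, 17), (22, 13)])
v23: WRITE d=12  (d history now [(1, 19), (14, 19), (17, 37), (18, 3), (23, 12)])
v24: WRITE d=15  (d history now [(1, 19), (14, 19), (17, 37), (18, 3), (23, 12), (24, 15)])
READ d @v16: history=[(1, 19), (14, 19), (17, 37), (18, 3), (23, 12), (24, 15)] -> pick v14 -> 19
v25: WRITE d=17  (d history now [(1, 19), (14, 19), (17, 37), (18, 3), (23, 12), (24, 15), (25, 17)])
v26: WRITE c=37  (c history now [(4, 28), (6, 36), (10, 12), (12, 6), (20, 25), (21, 21), (26, 37)])
READ d @v18: history=[(1, 19), (14, 19), (17, 37), (18, 3), (23, 12), (24, 15), (25, 17)] -> pick v18 -> 3
v27: WRITE e=4  (e history now [(8, 30), (27, 4)])

Answer: 19
NONE
NONE
NONE
NONE
28
19
3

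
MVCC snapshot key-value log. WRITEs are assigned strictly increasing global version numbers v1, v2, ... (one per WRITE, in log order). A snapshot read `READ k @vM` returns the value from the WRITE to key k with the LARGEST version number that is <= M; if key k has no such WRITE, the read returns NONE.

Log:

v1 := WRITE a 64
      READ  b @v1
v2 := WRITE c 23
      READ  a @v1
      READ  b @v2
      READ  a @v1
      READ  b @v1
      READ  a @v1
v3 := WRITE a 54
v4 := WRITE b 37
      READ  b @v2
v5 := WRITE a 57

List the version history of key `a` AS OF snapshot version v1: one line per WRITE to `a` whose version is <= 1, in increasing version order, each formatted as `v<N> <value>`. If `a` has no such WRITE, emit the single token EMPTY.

Scan writes for key=a with version <= 1:
  v1 WRITE a 64 -> keep
  v2 WRITE c 23 -> skip
  v3 WRITE a 54 -> drop (> snap)
  v4 WRITE b 37 -> skip
  v5 WRITE a 57 -> drop (> snap)
Collected: [(1, 64)]

Answer: v1 64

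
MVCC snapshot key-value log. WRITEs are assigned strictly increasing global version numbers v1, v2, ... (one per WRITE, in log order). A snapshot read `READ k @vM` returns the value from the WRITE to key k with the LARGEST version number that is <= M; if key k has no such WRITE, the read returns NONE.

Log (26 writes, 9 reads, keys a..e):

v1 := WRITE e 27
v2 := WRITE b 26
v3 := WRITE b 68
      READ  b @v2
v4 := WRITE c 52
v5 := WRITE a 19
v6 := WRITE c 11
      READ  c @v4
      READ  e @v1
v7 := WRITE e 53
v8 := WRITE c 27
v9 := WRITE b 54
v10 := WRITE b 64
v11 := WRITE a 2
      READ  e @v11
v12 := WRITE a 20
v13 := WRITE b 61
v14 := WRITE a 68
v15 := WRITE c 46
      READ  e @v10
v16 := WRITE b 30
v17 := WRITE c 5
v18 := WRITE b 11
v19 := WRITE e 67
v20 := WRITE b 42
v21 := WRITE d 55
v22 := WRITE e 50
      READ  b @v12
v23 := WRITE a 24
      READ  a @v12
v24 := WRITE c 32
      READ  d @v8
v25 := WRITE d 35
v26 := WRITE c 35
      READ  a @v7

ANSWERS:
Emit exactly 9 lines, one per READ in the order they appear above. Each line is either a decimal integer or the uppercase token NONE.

Answer: 26
52
27
53
53
64
20
NONE
19

Derivation:
v1: WRITE e=27  (e history now [(1, 27)])
v2: WRITE b=26  (b history now [(2, 26)])
v3: WRITE b=68  (b history now [(2, 26), (3, 68)])
READ b @v2: history=[(2, 26), (3, 68)] -> pick v2 -> 26
v4: WRITE c=52  (c history now [(4, 52)])
v5: WRITE a=19  (a history now [(5, 19)])
v6: WRITE c=11  (c history now [(4, 52), (6, 11)])
READ c @v4: history=[(4, 52), (6, 11)] -> pick v4 -> 52
READ e @v1: history=[(1, 27)] -> pick v1 -> 27
v7: WRITE e=53  (e history now [(1, 27), (7, 53)])
v8: WRITE c=27  (c history now [(4, 52), (6, 11), (8, 27)])
v9: WRITE b=54  (b history now [(2, 26), (3, 68), (9, 54)])
v10: WRITE b=64  (b history now [(2, 26), (3, 68), (9, 54), (10, 64)])
v11: WRITE a=2  (a history now [(5, 19), (11, 2)])
READ e @v11: history=[(1, 27), (7, 53)] -> pick v7 -> 53
v12: WRITE a=20  (a history now [(5, 19), (11, 2), (12, 20)])
v13: WRITE b=61  (b history now [(2, 26), (3, 68), (9, 54), (10, 64), (13, 61)])
v14: WRITE a=68  (a history now [(5, 19), (11, 2), (12, 20), (14, 68)])
v15: WRITE c=46  (c history now [(4, 52), (6, 11), (8, 27), (15, 46)])
READ e @v10: history=[(1, 27), (7, 53)] -> pick v7 -> 53
v16: WRITE b=30  (b history now [(2, 26), (3, 68), (9, 54), (10, 64), (13, 61), (16, 30)])
v17: WRITE c=5  (c history now [(4, 52), (6, 11), (8, 27), (15, 46), (17, 5)])
v18: WRITE b=11  (b history now [(2, 26), (3, 68), (9, 54), (10, 64), (13, 61), (16, 30), (18, 11)])
v19: WRITE e=67  (e history now [(1, 27), (7, 53), (19, 67)])
v20: WRITE b=42  (b history now [(2, 26), (3, 68), (9, 54), (10, 64), (13, 61), (16, 30), (18, 11), (20, 42)])
v21: WRITE d=55  (d history now [(21, 55)])
v22: WRITE e=50  (e history now [(1, 27), (7, 53), (19, 67), (22, 50)])
READ b @v12: history=[(2, 26), (3, 68), (9, 54), (10, 64), (13, 61), (16, 30), (18, 11), (20, 42)] -> pick v10 -> 64
v23: WRITE a=24  (a history now [(5, 19), (11, 2), (12, 20), (14, 68), (23, 24)])
READ a @v12: history=[(5, 19), (11, 2), (12, 20), (14, 68), (23, 24)] -> pick v12 -> 20
v24: WRITE c=32  (c history now [(4, 52), (6, 11), (8, 27), (15, 46), (17, 5), (24, 32)])
READ d @v8: history=[(21, 55)] -> no version <= 8 -> NONE
v25: WRITE d=35  (d history now [(21, 55), (25, 35)])
v26: WRITE c=35  (c history now [(4, 52), (6, 11), (8, 27), (15, 46), (17, 5), (24, 32), (26, 35)])
READ a @v7: history=[(5, 19), (11, 2), (12, 20), (14, 68), (23, 24)] -> pick v5 -> 19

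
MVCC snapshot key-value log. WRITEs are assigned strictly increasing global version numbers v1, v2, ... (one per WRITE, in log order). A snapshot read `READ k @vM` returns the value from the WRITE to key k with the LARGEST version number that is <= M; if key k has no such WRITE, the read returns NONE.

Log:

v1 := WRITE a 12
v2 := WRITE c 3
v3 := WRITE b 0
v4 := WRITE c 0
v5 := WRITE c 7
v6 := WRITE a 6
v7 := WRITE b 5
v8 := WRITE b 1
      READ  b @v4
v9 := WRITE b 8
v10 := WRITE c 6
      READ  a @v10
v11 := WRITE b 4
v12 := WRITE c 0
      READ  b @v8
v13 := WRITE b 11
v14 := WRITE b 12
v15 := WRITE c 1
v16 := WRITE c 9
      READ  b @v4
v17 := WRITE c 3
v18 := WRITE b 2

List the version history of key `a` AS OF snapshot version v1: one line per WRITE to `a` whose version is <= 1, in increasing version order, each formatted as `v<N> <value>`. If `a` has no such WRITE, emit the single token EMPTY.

Answer: v1 12

Derivation:
Scan writes for key=a with version <= 1:
  v1 WRITE a 12 -> keep
  v2 WRITE c 3 -> skip
  v3 WRITE b 0 -> skip
  v4 WRITE c 0 -> skip
  v5 WRITE c 7 -> skip
  v6 WRITE a 6 -> drop (> snap)
  v7 WRITE b 5 -> skip
  v8 WRITE b 1 -> skip
  v9 WRITE b 8 -> skip
  v10 WRITE c 6 -> skip
  v11 WRITE b 4 -> skip
  v12 WRITE c 0 -> skip
  v13 WRITE b 11 -> skip
  v14 WRITE b 12 -> skip
  v15 WRITE c 1 -> skip
  v16 WRITE c 9 -> skip
  v17 WRITE c 3 -> skip
  v18 WRITE b 2 -> skip
Collected: [(1, 12)]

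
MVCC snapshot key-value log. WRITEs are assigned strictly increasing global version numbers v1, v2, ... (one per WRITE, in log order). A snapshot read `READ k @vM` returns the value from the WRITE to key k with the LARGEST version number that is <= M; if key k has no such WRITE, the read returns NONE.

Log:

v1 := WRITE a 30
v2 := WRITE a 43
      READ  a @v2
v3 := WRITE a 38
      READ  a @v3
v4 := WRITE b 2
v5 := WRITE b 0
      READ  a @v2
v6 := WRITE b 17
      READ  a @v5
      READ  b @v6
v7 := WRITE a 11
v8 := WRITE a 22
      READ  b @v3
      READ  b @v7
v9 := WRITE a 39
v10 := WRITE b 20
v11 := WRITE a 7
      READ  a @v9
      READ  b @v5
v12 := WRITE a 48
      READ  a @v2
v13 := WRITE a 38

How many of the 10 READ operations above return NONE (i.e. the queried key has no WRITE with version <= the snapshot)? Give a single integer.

Answer: 1

Derivation:
v1: WRITE a=30  (a history now [(1, 30)])
v2: WRITE a=43  (a history now [(1, 30), (2, 43)])
READ a @v2: history=[(1, 30), (2, 43)] -> pick v2 -> 43
v3: WRITE a=38  (a history now [(1, 30), (2, 43), (3, 38)])
READ a @v3: history=[(1, 30), (2, 43), (3, 38)] -> pick v3 -> 38
v4: WRITE b=2  (b history now [(4, 2)])
v5: WRITE b=0  (b history now [(4, 2), (5, 0)])
READ a @v2: history=[(1, 30), (2, 43), (3, 38)] -> pick v2 -> 43
v6: WRITE b=17  (b history now [(4, 2), (5, 0), (6, 17)])
READ a @v5: history=[(1, 30), (2, 43), (3, 38)] -> pick v3 -> 38
READ b @v6: history=[(4, 2), (5, 0), (6, 17)] -> pick v6 -> 17
v7: WRITE a=11  (a history now [(1, 30), (2, 43), (3, 38), (7, 11)])
v8: WRITE a=22  (a history now [(1, 30), (2, 43), (3, 38), (7, 11), (8, 22)])
READ b @v3: history=[(4, 2), (5, 0), (6, 17)] -> no version <= 3 -> NONE
READ b @v7: history=[(4, 2), (5, 0), (6, 17)] -> pick v6 -> 17
v9: WRITE a=39  (a history now [(1, 30), (2, 43), (3, 38), (7, 11), (8, 22), (9, 39)])
v10: WRITE b=20  (b history now [(4, 2), (5, 0), (6, 17), (10, 20)])
v11: WRITE a=7  (a history now [(1, 30), (2, 43), (3, 38), (7, 11), (8, 22), (9, 39), (11, 7)])
READ a @v9: history=[(1, 30), (2, 43), (3, 38), (7, 11), (8, 22), (9, 39), (11, 7)] -> pick v9 -> 39
READ b @v5: history=[(4, 2), (5, 0), (6, 17), (10, 20)] -> pick v5 -> 0
v12: WRITE a=48  (a history now [(1, 30), (2, 43), (3, 38), (7, 11), (8, 22), (9, 39), (11, 7), (12, 48)])
READ a @v2: history=[(1, 30), (2, 43), (3, 38), (7, 11), (8, 22), (9, 39), (11, 7), (12, 48)] -> pick v2 -> 43
v13: WRITE a=38  (a history now [(1, 30), (2, 43), (3, 38), (7, 11), (8, 22), (9, 39), (11, 7), (12, 48), (13, 38)])
Read results in order: ['43', '38', '43', '38', '17', 'NONE', '17', '39', '0', '43']
NONE count = 1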